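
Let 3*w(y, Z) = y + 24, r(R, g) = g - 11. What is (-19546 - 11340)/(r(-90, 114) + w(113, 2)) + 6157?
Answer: 1326682/223 ≈ 5949.3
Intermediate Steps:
r(R, g) = -11 + g
w(y, Z) = 8 + y/3 (w(y, Z) = (y + 24)/3 = (24 + y)/3 = 8 + y/3)
(-19546 - 11340)/(r(-90, 114) + w(113, 2)) + 6157 = (-19546 - 11340)/((-11 + 114) + (8 + (⅓)*113)) + 6157 = -30886/(103 + (8 + 113/3)) + 6157 = -30886/(103 + 137/3) + 6157 = -30886/446/3 + 6157 = -30886*3/446 + 6157 = -46329/223 + 6157 = 1326682/223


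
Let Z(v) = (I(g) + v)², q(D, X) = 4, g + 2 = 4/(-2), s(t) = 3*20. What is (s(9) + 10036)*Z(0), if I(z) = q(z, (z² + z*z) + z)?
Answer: 161536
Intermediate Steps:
s(t) = 60
g = -4 (g = -2 + 4/(-2) = -2 + 4*(-½) = -2 - 2 = -4)
I(z) = 4
Z(v) = (4 + v)²
(s(9) + 10036)*Z(0) = (60 + 10036)*(4 + 0)² = 10096*4² = 10096*16 = 161536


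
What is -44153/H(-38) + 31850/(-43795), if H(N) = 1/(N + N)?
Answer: 29391939282/8759 ≈ 3.3556e+6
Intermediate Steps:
H(N) = 1/(2*N)
-44153/H(-38) + 31850/(-43795) = -44153/((½)/(-38)) + 31850/(-43795) = -44153/((½)*(-1/38)) + 31850*(-1/43795) = -44153/(-1/76) - 6370/8759 = -44153*(-76) - 6370/8759 = 3355628 - 6370/8759 = 29391939282/8759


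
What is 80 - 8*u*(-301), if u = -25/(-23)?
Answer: 62040/23 ≈ 2697.4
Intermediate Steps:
u = 25/23 (u = -25*(-1/23) = 25/23 ≈ 1.0870)
80 - 8*u*(-301) = 80 - 8*25/23*(-301) = 80 - 200/23*(-301) = 80 + 60200/23 = 62040/23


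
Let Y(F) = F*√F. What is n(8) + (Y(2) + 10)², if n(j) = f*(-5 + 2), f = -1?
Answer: 111 + 40*√2 ≈ 167.57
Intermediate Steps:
Y(F) = F^(3/2)
n(j) = 3 (n(j) = -(-5 + 2) = -1*(-3) = 3)
n(8) + (Y(2) + 10)² = 3 + (2^(3/2) + 10)² = 3 + (2*√2 + 10)² = 3 + (10 + 2*√2)²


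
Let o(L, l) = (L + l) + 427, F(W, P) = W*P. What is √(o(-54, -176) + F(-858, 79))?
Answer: I*√67585 ≈ 259.97*I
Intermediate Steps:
F(W, P) = P*W
o(L, l) = 427 + L + l
√(o(-54, -176) + F(-858, 79)) = √((427 - 54 - 176) + 79*(-858)) = √(197 - 67782) = √(-67585) = I*√67585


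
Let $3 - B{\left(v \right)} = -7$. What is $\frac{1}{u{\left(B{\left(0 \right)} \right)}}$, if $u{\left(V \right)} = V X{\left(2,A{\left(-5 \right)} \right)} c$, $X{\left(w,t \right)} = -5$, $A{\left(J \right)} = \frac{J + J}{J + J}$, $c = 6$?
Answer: $- \frac{1}{300} \approx -0.0033333$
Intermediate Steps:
$B{\left(v \right)} = 10$ ($B{\left(v \right)} = 3 - -7 = 3 + 7 = 10$)
$A{\left(J \right)} = 1$ ($A{\left(J \right)} = \frac{2 J}{2 J} = 2 J \frac{1}{2 J} = 1$)
$u{\left(V \right)} = - 30 V$ ($u{\left(V \right)} = V \left(-5\right) 6 = - 5 V 6 = - 30 V$)
$\frac{1}{u{\left(B{\left(0 \right)} \right)}} = \frac{1}{\left(-30\right) 10} = \frac{1}{-300} = - \frac{1}{300}$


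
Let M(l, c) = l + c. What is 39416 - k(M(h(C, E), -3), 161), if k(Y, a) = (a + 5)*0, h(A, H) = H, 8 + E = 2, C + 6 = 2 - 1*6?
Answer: 39416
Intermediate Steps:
C = -10 (C = -6 + (2 - 1*6) = -6 + (2 - 6) = -6 - 4 = -10)
E = -6 (E = -8 + 2 = -6)
M(l, c) = c + l
k(Y, a) = 0 (k(Y, a) = (5 + a)*0 = 0)
39416 - k(M(h(C, E), -3), 161) = 39416 - 1*0 = 39416 + 0 = 39416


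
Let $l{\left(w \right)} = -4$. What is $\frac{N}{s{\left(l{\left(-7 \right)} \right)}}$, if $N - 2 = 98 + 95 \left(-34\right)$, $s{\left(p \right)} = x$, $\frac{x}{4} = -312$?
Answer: $\frac{1565}{624} \approx 2.508$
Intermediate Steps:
$x = -1248$ ($x = 4 \left(-312\right) = -1248$)
$s{\left(p \right)} = -1248$
$N = -3130$ ($N = 2 + \left(98 + 95 \left(-34\right)\right) = 2 + \left(98 - 3230\right) = 2 - 3132 = -3130$)
$\frac{N}{s{\left(l{\left(-7 \right)} \right)}} = - \frac{3130}{-1248} = \left(-3130\right) \left(- \frac{1}{1248}\right) = \frac{1565}{624}$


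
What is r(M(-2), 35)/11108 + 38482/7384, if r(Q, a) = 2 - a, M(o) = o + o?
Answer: 376069/72202 ≈ 5.2086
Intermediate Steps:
M(o) = 2*o
r(M(-2), 35)/11108 + 38482/7384 = (2 - 1*35)/11108 + 38482/7384 = (2 - 35)*(1/11108) + 38482*(1/7384) = -33*1/11108 + 271/52 = -33/11108 + 271/52 = 376069/72202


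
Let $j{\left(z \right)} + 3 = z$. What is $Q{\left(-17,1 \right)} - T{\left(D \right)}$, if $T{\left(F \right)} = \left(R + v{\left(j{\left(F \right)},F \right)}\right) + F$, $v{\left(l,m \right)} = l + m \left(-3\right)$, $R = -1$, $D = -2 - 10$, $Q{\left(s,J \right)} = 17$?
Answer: $9$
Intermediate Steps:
$j{\left(z \right)} = -3 + z$
$D = -12$ ($D = -2 - 10 = -12$)
$v{\left(l,m \right)} = l - 3 m$
$T{\left(F \right)} = -4 - F$ ($T{\left(F \right)} = \left(-1 - \left(3 + 2 F\right)\right) + F = \left(-4 - 2 F\right) + F = -4 - F$)
$Q{\left(-17,1 \right)} - T{\left(D \right)} = 17 - \left(-4 - -12\right) = 17 - \left(-4 + 12\right) = 17 - 8 = 9$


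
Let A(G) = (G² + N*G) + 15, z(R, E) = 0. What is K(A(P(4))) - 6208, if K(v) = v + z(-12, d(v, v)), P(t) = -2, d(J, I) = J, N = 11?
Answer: -6211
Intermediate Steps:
A(G) = 15 + G² + 11*G (A(G) = (G² + 11*G) + 15 = 15 + G² + 11*G)
K(v) = v (K(v) = v + 0 = v)
K(A(P(4))) - 6208 = (15 + (-2)² + 11*(-2)) - 6208 = (15 + 4 - 22) - 6208 = -3 - 6208 = -6211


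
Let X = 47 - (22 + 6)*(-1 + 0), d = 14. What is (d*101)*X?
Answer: 106050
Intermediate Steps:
X = 75 (X = 47 - 28*(-1) = 47 - 1*(-28) = 47 + 28 = 75)
(d*101)*X = (14*101)*75 = 1414*75 = 106050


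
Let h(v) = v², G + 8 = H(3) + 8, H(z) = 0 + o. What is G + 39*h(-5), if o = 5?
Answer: 980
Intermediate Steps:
H(z) = 5 (H(z) = 0 + 5 = 5)
G = 5 (G = -8 + (5 + 8) = -8 + 13 = 5)
G + 39*h(-5) = 5 + 39*(-5)² = 5 + 39*25 = 5 + 975 = 980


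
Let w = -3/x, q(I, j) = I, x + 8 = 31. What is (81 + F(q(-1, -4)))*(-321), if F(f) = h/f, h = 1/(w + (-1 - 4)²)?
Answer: -14865189/572 ≈ -25988.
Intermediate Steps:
x = 23 (x = -8 + 31 = 23)
w = -3/23 ≈ -0.13043
h = 23/572 (h = 1/(-3/23 + (-1 - 4)²) = 1/(-3/23 + (-5)²) = 1/(-3/23 + 25) = 1/(572/23) = 23/572 ≈ 0.040210)
F(f) = 23/(572*f)
(81 + F(q(-1, -4)))*(-321) = (81 + (23/572)/(-1))*(-321) = (81 + (23/572)*(-1))*(-321) = (81 - 23/572)*(-321) = (46309/572)*(-321) = -14865189/572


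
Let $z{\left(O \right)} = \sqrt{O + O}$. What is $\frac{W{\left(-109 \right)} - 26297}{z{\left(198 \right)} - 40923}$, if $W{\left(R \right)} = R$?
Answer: $\frac{120068082}{186076837} + \frac{17604 \sqrt{11}}{186076837} \approx 0.64557$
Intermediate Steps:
$z{\left(O \right)} = \sqrt{2} \sqrt{O}$ ($z{\left(O \right)} = \sqrt{2 O} = \sqrt{2} \sqrt{O}$)
$\frac{W{\left(-109 \right)} - 26297}{z{\left(198 \right)} - 40923} = \frac{-109 - 26297}{\sqrt{2} \sqrt{198} - 40923} = - \frac{26406}{\sqrt{2} \cdot 3 \sqrt{22} - 40923} = - \frac{26406}{6 \sqrt{11} - 40923} = - \frac{26406}{-40923 + 6 \sqrt{11}}$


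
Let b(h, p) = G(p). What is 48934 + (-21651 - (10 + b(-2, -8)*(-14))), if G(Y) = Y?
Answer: 27161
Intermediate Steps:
b(h, p) = p
48934 + (-21651 - (10 + b(-2, -8)*(-14))) = 48934 + (-21651 - (10 - 8*(-14))) = 48934 + (-21651 - (10 + 112)) = 48934 + (-21651 - 1*122) = 48934 + (-21651 - 122) = 48934 - 21773 = 27161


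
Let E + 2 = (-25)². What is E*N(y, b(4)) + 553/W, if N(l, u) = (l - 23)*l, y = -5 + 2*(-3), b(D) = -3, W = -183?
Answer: 42638813/183 ≈ 2.3300e+5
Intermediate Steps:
y = -11 (y = -5 - 6 = -11)
E = 623 (E = -2 + (-25)² = -2 + 625 = 623)
N(l, u) = l*(-23 + l) (N(l, u) = (-23 + l)*l = l*(-23 + l))
E*N(y, b(4)) + 553/W = 623*(-11*(-23 - 11)) + 553/(-183) = 623*(-11*(-34)) + 553*(-1/183) = 623*374 - 553/183 = 233002 - 553/183 = 42638813/183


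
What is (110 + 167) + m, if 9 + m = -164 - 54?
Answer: 50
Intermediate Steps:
m = -227 (m = -9 + (-164 - 54) = -9 - 218 = -227)
(110 + 167) + m = (110 + 167) - 227 = 277 - 227 = 50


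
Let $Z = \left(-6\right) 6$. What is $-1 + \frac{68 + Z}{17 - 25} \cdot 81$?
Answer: $-325$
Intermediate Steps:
$Z = -36$
$-1 + \frac{68 + Z}{17 - 25} \cdot 81 = -1 + \frac{68 - 36}{17 - 25} \cdot 81 = -1 + \frac{32}{-8} \cdot 81 = -1 + 32 \left(- \frac{1}{8}\right) 81 = -1 - 324 = -325$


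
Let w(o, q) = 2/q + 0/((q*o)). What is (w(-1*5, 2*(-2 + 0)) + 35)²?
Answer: 4761/4 ≈ 1190.3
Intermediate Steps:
w(o, q) = 2/q (w(o, q) = 2/q + 0/((o*q)) = 2/q + 0*(1/(o*q)) = 2/q + 0 = 2/q)
(w(-1*5, 2*(-2 + 0)) + 35)² = (2/((2*(-2 + 0))) + 35)² = (2/((2*(-2))) + 35)² = (2/(-4) + 35)² = (2*(-¼) + 35)² = (-½ + 35)² = (69/2)² = 4761/4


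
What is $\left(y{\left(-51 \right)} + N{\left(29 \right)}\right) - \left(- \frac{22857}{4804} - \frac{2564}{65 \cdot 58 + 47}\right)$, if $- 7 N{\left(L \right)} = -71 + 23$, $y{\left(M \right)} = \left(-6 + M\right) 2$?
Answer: $- \frac{13055712625}{128358076} \approx -101.71$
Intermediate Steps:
$y{\left(M \right)} = -12 + 2 M$
$N{\left(L \right)} = \frac{48}{7}$ ($N{\left(L \right)} = - \frac{-71 + 23}{7} = \left(- \frac{1}{7}\right) \left(-48\right) = \frac{48}{7}$)
$\left(y{\left(-51 \right)} + N{\left(29 \right)}\right) - \left(- \frac{22857}{4804} - \frac{2564}{65 \cdot 58 + 47}\right) = \left(\left(-12 + 2 \left(-51\right)\right) + \frac{48}{7}\right) - \left(- \frac{22857}{4804} - \frac{2564}{65 \cdot 58 + 47}\right) = \left(\left(-12 - 102\right) + \frac{48}{7}\right) - \left(\left(-22857\right) \frac{1}{4804} - \frac{2564}{3770 + 47}\right) = \left(-114 + \frac{48}{7}\right) - \left(- \frac{22857}{4804} - \frac{2564}{3817}\right) = - \frac{750}{7} - \left(- \frac{22857}{4804} - \frac{2564}{3817}\right) = - \frac{750}{7} - - \frac{99562625}{18336868} = - \frac{750}{7} + \frac{99562625}{18336868} = - \frac{13055712625}{128358076}$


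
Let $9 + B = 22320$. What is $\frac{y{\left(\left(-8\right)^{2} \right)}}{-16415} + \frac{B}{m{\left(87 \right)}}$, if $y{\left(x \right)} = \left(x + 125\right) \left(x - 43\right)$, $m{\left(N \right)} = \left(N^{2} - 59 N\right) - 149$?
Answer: $\frac{7288938}{766145} \approx 9.5138$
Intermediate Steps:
$m{\left(N \right)} = -149 + N^{2} - 59 N$
$B = 22311$ ($B = -9 + 22320 = 22311$)
$y{\left(x \right)} = \left(-43 + x\right) \left(125 + x\right)$ ($y{\left(x \right)} = \left(125 + x\right) \left(-43 + x\right) = \left(-43 + x\right) \left(125 + x\right)$)
$\frac{y{\left(\left(-8\right)^{2} \right)}}{-16415} + \frac{B}{m{\left(87 \right)}} = \frac{-5375 + \left(\left(-8\right)^{2}\right)^{2} + 82 \left(-8\right)^{2}}{-16415} + \frac{22311}{-149 + 87^{2} - 5133} = \left(-5375 + 64^{2} + 82 \cdot 64\right) \left(- \frac{1}{16415}\right) + \frac{22311}{-149 + 7569 - 5133} = \left(-5375 + 4096 + 5248\right) \left(- \frac{1}{16415}\right) + \frac{22311}{2287} = 3969 \left(- \frac{1}{16415}\right) + 22311 \cdot \frac{1}{2287} = - \frac{81}{335} + \frac{22311}{2287} = \frac{7288938}{766145}$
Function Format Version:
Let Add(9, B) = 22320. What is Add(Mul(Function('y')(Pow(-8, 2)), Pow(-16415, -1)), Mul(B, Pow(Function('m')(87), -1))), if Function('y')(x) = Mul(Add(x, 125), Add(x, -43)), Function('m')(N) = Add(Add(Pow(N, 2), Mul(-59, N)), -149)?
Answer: Rational(7288938, 766145) ≈ 9.5138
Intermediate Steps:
Function('m')(N) = Add(-149, Pow(N, 2), Mul(-59, N))
B = 22311 (B = Add(-9, 22320) = 22311)
Function('y')(x) = Mul(Add(-43, x), Add(125, x)) (Function('y')(x) = Mul(Add(125, x), Add(-43, x)) = Mul(Add(-43, x), Add(125, x)))
Add(Mul(Function('y')(Pow(-8, 2)), Pow(-16415, -1)), Mul(B, Pow(Function('m')(87), -1))) = Add(Mul(Add(-5375, Pow(Pow(-8, 2), 2), Mul(82, Pow(-8, 2))), Pow(-16415, -1)), Mul(22311, Pow(Add(-149, Pow(87, 2), Mul(-59, 87)), -1))) = Add(Mul(Add(-5375, Pow(64, 2), Mul(82, 64)), Rational(-1, 16415)), Mul(22311, Pow(Add(-149, 7569, -5133), -1))) = Add(Mul(Add(-5375, 4096, 5248), Rational(-1, 16415)), Mul(22311, Pow(2287, -1))) = Add(Mul(3969, Rational(-1, 16415)), Mul(22311, Rational(1, 2287))) = Add(Rational(-81, 335), Rational(22311, 2287)) = Rational(7288938, 766145)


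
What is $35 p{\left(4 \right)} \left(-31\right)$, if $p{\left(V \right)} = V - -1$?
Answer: $-5425$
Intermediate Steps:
$p{\left(V \right)} = 1 + V$ ($p{\left(V \right)} = V + 1 = 1 + V$)
$35 p{\left(4 \right)} \left(-31\right) = 35 \left(1 + 4\right) \left(-31\right) = 35 \cdot 5 \left(-31\right) = 175 \left(-31\right) = -5425$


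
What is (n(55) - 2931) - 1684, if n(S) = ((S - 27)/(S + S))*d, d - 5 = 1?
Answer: -253741/55 ≈ -4613.5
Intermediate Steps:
d = 6 (d = 5 + 1 = 6)
n(S) = 3*(-27 + S)/S (n(S) = ((S - 27)/(S + S))*6 = ((-27 + S)/((2*S)))*6 = ((-27 + S)*(1/(2*S)))*6 = ((-27 + S)/(2*S))*6 = 3*(-27 + S)/S)
(n(55) - 2931) - 1684 = ((3 - 81/55) - 2931) - 1684 = (84/55 - 2931) - 1684 = -161121/55 - 1684 = -253741/55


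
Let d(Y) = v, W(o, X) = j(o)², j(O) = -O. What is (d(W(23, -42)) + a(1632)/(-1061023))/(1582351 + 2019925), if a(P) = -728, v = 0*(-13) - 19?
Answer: -20158709/3822097688348 ≈ -5.2743e-6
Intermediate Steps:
W(o, X) = o² (W(o, X) = (-o)² = o²)
v = -19 (v = 0 - 19 = -19)
d(Y) = -19
(d(W(23, -42)) + a(1632)/(-1061023))/(1582351 + 2019925) = (-19 - 728/(-1061023))/(1582351 + 2019925) = (-19 - 728*(-1/1061023))/3602276 = (-19 + 728/1061023)*(1/3602276) = -20158709/1061023*1/3602276 = -20158709/3822097688348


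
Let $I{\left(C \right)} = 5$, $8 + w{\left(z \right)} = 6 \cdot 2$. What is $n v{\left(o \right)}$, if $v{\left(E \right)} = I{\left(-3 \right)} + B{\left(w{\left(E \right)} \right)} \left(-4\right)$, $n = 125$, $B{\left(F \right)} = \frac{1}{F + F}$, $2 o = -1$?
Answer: $\frac{1125}{2} \approx 562.5$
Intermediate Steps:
$w{\left(z \right)} = 4$ ($w{\left(z \right)} = -8 + 6 \cdot 2 = -8 + 12 = 4$)
$o = - \frac{1}{2}$ ($o = \frac{1}{2} \left(-1\right) = - \frac{1}{2} \approx -0.5$)
$B{\left(F \right)} = \frac{1}{2 F}$
$v{\left(E \right)} = \frac{9}{2}$ ($v{\left(E \right)} = 5 + \frac{1}{2 \cdot 4} \left(-4\right) = 5 + \frac{1}{2} \cdot \frac{1}{4} \left(-4\right) = 5 + \frac{1}{8} \left(-4\right) = 5 - \frac{1}{2} = \frac{9}{2}$)
$n v{\left(o \right)} = 125 \cdot \frac{9}{2} = \frac{1125}{2}$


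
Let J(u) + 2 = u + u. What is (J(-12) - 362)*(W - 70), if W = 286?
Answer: -83808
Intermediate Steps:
J(u) = -2 + 2*u (J(u) = -2 + (u + u) = -2 + 2*u)
(J(-12) - 362)*(W - 70) = ((-2 + 2*(-12)) - 362)*(286 - 70) = ((-2 - 24) - 362)*216 = (-26 - 362)*216 = -388*216 = -83808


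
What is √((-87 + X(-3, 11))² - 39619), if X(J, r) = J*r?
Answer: I*√25219 ≈ 158.8*I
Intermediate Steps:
√((-87 + X(-3, 11))² - 39619) = √((-87 - 3*11)² - 39619) = √((-87 - 33)² - 39619) = √((-120)² - 39619) = √(14400 - 39619) = √(-25219) = I*√25219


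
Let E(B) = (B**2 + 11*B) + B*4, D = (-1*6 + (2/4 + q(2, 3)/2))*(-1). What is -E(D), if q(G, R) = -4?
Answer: -675/4 ≈ -168.75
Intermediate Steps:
D = 15/2 (D = (-1*6 + (2/4 - 4/2))*(-1) = (-6 + (2*(1/4) - 4*1/2))*(-1) = (-6 + (1/2 - 2))*(-1) = (-6 - 3/2)*(-1) = -15/2*(-1) = 15/2 ≈ 7.5000)
E(B) = B**2 + 15*B (E(B) = (B**2 + 11*B) + 4*B = B**2 + 15*B)
-E(D) = -15*(15 + 15/2)/2 = -15*45/(2*2) = -1*675/4 = -675/4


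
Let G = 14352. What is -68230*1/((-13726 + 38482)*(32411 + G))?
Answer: -34115/578832414 ≈ -5.8938e-5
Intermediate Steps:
-68230*1/((-13726 + 38482)*(32411 + G)) = -68230*1/((-13726 + 38482)*(32411 + 14352)) = -68230/(24756*46763) = -68230/1157664828 = -68230*1/1157664828 = -34115/578832414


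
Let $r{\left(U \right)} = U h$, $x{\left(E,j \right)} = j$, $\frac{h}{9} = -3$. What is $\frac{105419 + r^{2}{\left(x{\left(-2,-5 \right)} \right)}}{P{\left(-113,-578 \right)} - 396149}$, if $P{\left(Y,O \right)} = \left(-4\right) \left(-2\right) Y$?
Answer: $- \frac{123644}{397053} \approx -0.3114$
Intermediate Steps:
$h = -27$ ($h = 9 \left(-3\right) = -27$)
$P{\left(Y,O \right)} = 8 Y$
$r{\left(U \right)} = - 27 U$ ($r{\left(U \right)} = U \left(-27\right) = - 27 U$)
$\frac{105419 + r^{2}{\left(x{\left(-2,-5 \right)} \right)}}{P{\left(-113,-578 \right)} - 396149} = \frac{105419 + \left(\left(-27\right) \left(-5\right)\right)^{2}}{8 \left(-113\right) - 396149} = \frac{105419 + 135^{2}}{-904 - 396149} = \frac{105419 + 18225}{-397053} = 123644 \left(- \frac{1}{397053}\right) = - \frac{123644}{397053}$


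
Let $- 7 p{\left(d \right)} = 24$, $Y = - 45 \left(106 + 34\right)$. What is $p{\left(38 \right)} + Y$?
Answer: $- \frac{44124}{7} \approx -6303.4$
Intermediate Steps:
$Y = -6300$ ($Y = \left(-45\right) 140 = -6300$)
$p{\left(d \right)} = - \frac{24}{7}$ ($p{\left(d \right)} = \left(- \frac{1}{7}\right) 24 = - \frac{24}{7}$)
$p{\left(38 \right)} + Y = - \frac{24}{7} - 6300 = - \frac{44124}{7}$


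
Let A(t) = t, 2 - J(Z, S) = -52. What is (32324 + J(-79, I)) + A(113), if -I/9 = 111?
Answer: 32491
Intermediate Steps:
I = -999 (I = -9*111 = -999)
J(Z, S) = 54 (J(Z, S) = 2 - 1*(-52) = 2 + 52 = 54)
(32324 + J(-79, I)) + A(113) = (32324 + 54) + 113 = 32378 + 113 = 32491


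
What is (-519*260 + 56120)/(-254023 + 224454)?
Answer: 78820/29569 ≈ 2.6656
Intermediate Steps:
(-519*260 + 56120)/(-254023 + 224454) = (-134940 + 56120)/(-29569) = -78820*(-1/29569) = 78820/29569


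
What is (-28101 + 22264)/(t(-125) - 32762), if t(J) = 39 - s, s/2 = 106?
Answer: 5837/32935 ≈ 0.17723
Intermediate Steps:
s = 212 (s = 2*106 = 212)
t(J) = -173 (t(J) = 39 - 1*212 = 39 - 212 = -173)
(-28101 + 22264)/(t(-125) - 32762) = (-28101 + 22264)/(-173 - 32762) = -5837/(-32935) = -5837*(-1/32935) = 5837/32935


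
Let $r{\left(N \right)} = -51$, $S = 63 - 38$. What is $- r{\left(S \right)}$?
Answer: $51$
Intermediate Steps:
$S = 25$
$- r{\left(S \right)} = \left(-1\right) \left(-51\right) = 51$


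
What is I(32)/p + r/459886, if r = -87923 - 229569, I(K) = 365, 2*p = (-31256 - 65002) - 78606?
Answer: -1994772781/2872053768 ≈ -0.69455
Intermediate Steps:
p = -87432 (p = ((-31256 - 65002) - 78606)/2 = (-96258 - 78606)/2 = (½)*(-174864) = -87432)
r = -317492
I(32)/p + r/459886 = 365/(-87432) - 317492/459886 = 365*(-1/87432) - 317492*1/459886 = -365/87432 - 22678/32849 = -1994772781/2872053768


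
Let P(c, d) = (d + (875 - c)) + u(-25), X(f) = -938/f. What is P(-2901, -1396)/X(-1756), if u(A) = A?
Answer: 2067690/469 ≈ 4408.7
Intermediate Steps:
P(c, d) = 850 + d - c (P(c, d) = (d + (875 - c)) - 25 = (875 + d - c) - 25 = 850 + d - c)
P(-2901, -1396)/X(-1756) = (850 - 1396 - 1*(-2901))/((-938/(-1756))) = (850 - 1396 + 2901)/((-938*(-1/1756))) = 2355/(469/878) = 2355*(878/469) = 2067690/469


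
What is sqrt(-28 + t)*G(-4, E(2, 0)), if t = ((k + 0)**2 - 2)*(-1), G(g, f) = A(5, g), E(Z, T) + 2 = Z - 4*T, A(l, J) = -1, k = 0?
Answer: -I*sqrt(26) ≈ -5.099*I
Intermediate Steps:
E(Z, T) = -2 + Z - 4*T (E(Z, T) = -2 + (Z - 4*T) = -2 + Z - 4*T)
G(g, f) = -1
t = 2 (t = ((0 + 0)**2 - 2)*(-1) = (0**2 - 2)*(-1) = (0 - 2)*(-1) = -2*(-1) = 2)
sqrt(-28 + t)*G(-4, E(2, 0)) = sqrt(-28 + 2)*(-1) = sqrt(-26)*(-1) = (I*sqrt(26))*(-1) = -I*sqrt(26)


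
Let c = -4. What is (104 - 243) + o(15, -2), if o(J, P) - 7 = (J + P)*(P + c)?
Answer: -210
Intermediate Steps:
o(J, P) = 7 + (-4 + P)*(J + P) (o(J, P) = 7 + (J + P)*(P - 4) = 7 + (J + P)*(-4 + P) = 7 + (-4 + P)*(J + P))
(104 - 243) + o(15, -2) = (104 - 243) + (7 + (-2)**2 - 4*15 - 4*(-2) + 15*(-2)) = -139 + (7 + 4 - 60 + 8 - 30) = -139 - 71 = -210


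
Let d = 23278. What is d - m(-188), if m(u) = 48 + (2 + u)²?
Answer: -11366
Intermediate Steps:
d - m(-188) = 23278 - (48 + (2 - 188)²) = 23278 - (48 + (-186)²) = 23278 - (48 + 34596) = 23278 - 1*34644 = 23278 - 34644 = -11366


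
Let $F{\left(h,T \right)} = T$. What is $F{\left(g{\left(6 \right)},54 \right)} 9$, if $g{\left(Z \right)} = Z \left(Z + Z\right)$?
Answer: $486$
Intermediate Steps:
$g{\left(Z \right)} = 2 Z^{2}$ ($g{\left(Z \right)} = Z 2 Z = 2 Z^{2}$)
$F{\left(g{\left(6 \right)},54 \right)} 9 = 54 \cdot 9 = 486$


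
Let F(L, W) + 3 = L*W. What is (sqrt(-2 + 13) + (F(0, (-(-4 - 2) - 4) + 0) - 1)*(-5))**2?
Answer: (20 + sqrt(11))**2 ≈ 543.67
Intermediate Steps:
F(L, W) = -3 + L*W
(sqrt(-2 + 13) + (F(0, (-(-4 - 2) - 4) + 0) - 1)*(-5))**2 = (sqrt(-2 + 13) + ((-3 + 0*((-(-4 - 2) - 4) + 0)) - 1)*(-5))**2 = (sqrt(11) + ((-3 + 0*((-1*(-6) - 4) + 0)) - 1)*(-5))**2 = (sqrt(11) + ((-3 + 0*((6 - 4) + 0)) - 1)*(-5))**2 = (sqrt(11) + ((-3 + 0*(2 + 0)) - 1)*(-5))**2 = (sqrt(11) + ((-3 + 0*2) - 1)*(-5))**2 = (sqrt(11) + ((-3 + 0) - 1)*(-5))**2 = (sqrt(11) + (-3 - 1)*(-5))**2 = (sqrt(11) - 4*(-5))**2 = (sqrt(11) + 20)**2 = (20 + sqrt(11))**2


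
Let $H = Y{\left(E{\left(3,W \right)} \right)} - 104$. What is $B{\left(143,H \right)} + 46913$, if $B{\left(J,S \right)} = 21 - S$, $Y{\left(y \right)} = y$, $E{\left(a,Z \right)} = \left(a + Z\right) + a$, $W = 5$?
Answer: $47027$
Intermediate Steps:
$E{\left(a,Z \right)} = Z + 2 a$ ($E{\left(a,Z \right)} = \left(Z + a\right) + a = Z + 2 a$)
$H = -93$ ($H = \left(5 + 2 \cdot 3\right) - 104 = \left(5 + 6\right) - 104 = 11 - 104 = -93$)
$B{\left(143,H \right)} + 46913 = \left(21 - -93\right) + 46913 = \left(21 + 93\right) + 46913 = 114 + 46913 = 47027$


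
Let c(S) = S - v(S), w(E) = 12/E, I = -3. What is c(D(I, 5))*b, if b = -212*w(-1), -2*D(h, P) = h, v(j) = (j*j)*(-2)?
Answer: 15264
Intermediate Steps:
v(j) = -2*j² (v(j) = j²*(-2) = -2*j²)
D(h, P) = -h/2
c(S) = S + 2*S² (c(S) = S - (-2)*S² = S + 2*S²)
b = 2544 (b = -2544/(-1) = -2544*(-1) = -212*(-12) = 2544)
c(D(I, 5))*b = ((-½*(-3))*(1 + 2*(-½*(-3))))*2544 = (3*(1 + 2*(3/2))/2)*2544 = (3*(1 + 3)/2)*2544 = ((3/2)*4)*2544 = 6*2544 = 15264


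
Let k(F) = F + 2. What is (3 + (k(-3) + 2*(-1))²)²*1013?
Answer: 145872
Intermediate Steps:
k(F) = 2 + F
(3 + (k(-3) + 2*(-1))²)²*1013 = (3 + ((2 - 3) + 2*(-1))²)²*1013 = (3 + (-1 - 2)²)²*1013 = (3 + (-3)²)²*1013 = (3 + 9)²*1013 = 12²*1013 = 144*1013 = 145872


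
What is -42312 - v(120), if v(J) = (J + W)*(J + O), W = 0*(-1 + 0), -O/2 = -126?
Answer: -86952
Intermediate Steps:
O = 252 (O = -2*(-126) = 252)
W = 0 (W = 0*(-1) = 0)
v(J) = J*(252 + J) (v(J) = (J + 0)*(J + 252) = J*(252 + J))
-42312 - v(120) = -42312 - 120*(252 + 120) = -42312 - 120*372 = -42312 - 1*44640 = -42312 - 44640 = -86952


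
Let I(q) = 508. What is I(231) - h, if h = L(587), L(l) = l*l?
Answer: -344061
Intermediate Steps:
L(l) = l²
h = 344569 (h = 587² = 344569)
I(231) - h = 508 - 1*344569 = 508 - 344569 = -344061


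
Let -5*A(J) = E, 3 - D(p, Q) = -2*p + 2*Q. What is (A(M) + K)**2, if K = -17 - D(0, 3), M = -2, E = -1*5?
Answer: 169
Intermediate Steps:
D(p, Q) = 3 - 2*Q + 2*p (D(p, Q) = 3 - (-2*p + 2*Q) = 3 + (-2*Q + 2*p) = 3 - 2*Q + 2*p)
E = -5
A(J) = 1 (A(J) = -1/5*(-5) = 1)
K = -14 (K = -17 - (3 - 2*3 + 2*0) = -17 - (3 - 6 + 0) = -17 - 1*(-3) = -17 + 3 = -14)
(A(M) + K)**2 = (1 - 14)**2 = (-13)**2 = 169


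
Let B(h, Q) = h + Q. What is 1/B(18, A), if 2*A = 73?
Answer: 2/109 ≈ 0.018349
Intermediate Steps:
A = 73/2 (A = (½)*73 = 73/2 ≈ 36.500)
B(h, Q) = Q + h
1/B(18, A) = 1/(73/2 + 18) = 1/(109/2) = 2/109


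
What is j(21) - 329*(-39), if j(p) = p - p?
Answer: 12831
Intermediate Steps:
j(p) = 0
j(21) - 329*(-39) = 0 - 329*(-39) = 0 + 12831 = 12831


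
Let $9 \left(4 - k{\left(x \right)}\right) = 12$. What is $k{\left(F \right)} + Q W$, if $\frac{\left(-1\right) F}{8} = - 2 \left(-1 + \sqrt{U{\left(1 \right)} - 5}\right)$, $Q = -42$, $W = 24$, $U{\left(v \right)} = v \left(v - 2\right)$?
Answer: $- \frac{3016}{3} \approx -1005.3$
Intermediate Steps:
$U{\left(v \right)} = v \left(-2 + v\right)$
$F = -16 + 16 i \sqrt{6}$ ($F = - 8 \left(- 2 \left(-1 + \sqrt{1 \left(-2 + 1\right) - 5}\right)\right) = - 8 \left(- 2 \left(-1 + \sqrt{1 \left(-1\right) - 5}\right)\right) = - 8 \left(- 2 \left(-1 + \sqrt{-1 - 5}\right)\right) = - 8 \left(- 2 \left(-1 + \sqrt{-6}\right)\right) = - 8 \left(- 2 \left(-1 + i \sqrt{6}\right)\right) = - 8 \left(2 - 2 i \sqrt{6}\right) = -16 + 16 i \sqrt{6} \approx -16.0 + 39.192 i$)
$k{\left(x \right)} = \frac{8}{3}$ ($k{\left(x \right)} = 4 - \frac{4}{3} = \frac{8}{3}$)
$k{\left(F \right)} + Q W = \frac{8}{3} - 1008 = - \frac{3016}{3}$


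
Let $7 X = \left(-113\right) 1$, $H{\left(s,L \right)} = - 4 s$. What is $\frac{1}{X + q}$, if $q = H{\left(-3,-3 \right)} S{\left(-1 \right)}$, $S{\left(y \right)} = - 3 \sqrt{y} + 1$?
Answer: $- \frac{203}{64345} + \frac{1764 i}{64345} \approx -0.0031549 + 0.027415 i$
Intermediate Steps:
$S{\left(y \right)} = 1 - 3 \sqrt{y}$
$X = - \frac{113}{7}$ ($X = \frac{\left(-113\right) 1}{7} = \frac{1}{7} \left(-113\right) = - \frac{113}{7} \approx -16.143$)
$q = 12 - 36 i$ ($q = \left(-4\right) \left(-3\right) \left(1 - 3 \sqrt{-1}\right) = 12 \left(1 - 3 i\right) = 12 - 36 i \approx 12.0 - 36.0 i$)
$\frac{1}{X + q} = \frac{1}{- \frac{113}{7} + \left(12 - 36 i\right)} = \frac{1}{- \frac{29}{7} - 36 i} = \frac{49 \left(- \frac{29}{7} + 36 i\right)}{64345}$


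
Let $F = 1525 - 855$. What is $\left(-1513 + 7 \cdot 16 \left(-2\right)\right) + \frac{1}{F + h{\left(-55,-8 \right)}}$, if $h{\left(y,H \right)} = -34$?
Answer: $- \frac{1104731}{636} \approx -1737.0$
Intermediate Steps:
$F = 670$
$\left(-1513 + 7 \cdot 16 \left(-2\right)\right) + \frac{1}{F + h{\left(-55,-8 \right)}} = \left(-1513 + 7 \cdot 16 \left(-2\right)\right) + \frac{1}{670 - 34} = \left(-1513 + 112 \left(-2\right)\right) + \frac{1}{636} = \left(-1513 - 224\right) + \frac{1}{636} = -1737 + \frac{1}{636} = - \frac{1104731}{636}$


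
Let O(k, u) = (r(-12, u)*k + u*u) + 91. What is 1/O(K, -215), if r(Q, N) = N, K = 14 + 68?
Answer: 1/28686 ≈ 3.4860e-5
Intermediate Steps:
K = 82
O(k, u) = 91 + u² + k*u (O(k, u) = (u*k + u*u) + 91 = (k*u + u²) + 91 = (u² + k*u) + 91 = 91 + u² + k*u)
1/O(K, -215) = 1/(91 + (-215)² + 82*(-215)) = 1/(91 + 46225 - 17630) = 1/28686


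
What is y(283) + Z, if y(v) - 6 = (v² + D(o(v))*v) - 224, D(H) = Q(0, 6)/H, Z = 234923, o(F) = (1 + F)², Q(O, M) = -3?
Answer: 25390024015/80656 ≈ 3.1479e+5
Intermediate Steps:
D(H) = -3/H
y(v) = -218 + v² - 3*v/(1 + v)² (y(v) = 6 + ((v² + (-3/(1 + v)²)*v) - 224) = 6 + ((v² - 3*v/(1 + v)²) - 224) = 6 + (-224 + v² - 3*v/(1 + v)²) = -218 + v² - 3*v/(1 + v)²)
y(283) + Z = (-218 + 283² - 3*283/(1 + 283)²) + 234923 = (-218 + 80089 - 3*283/284²) + 234923 = (-218 + 80089 - 3*283*1/80656) + 234923 = (-218 + 80089 - 849/80656) + 234923 = 6442074527/80656 + 234923 = 25390024015/80656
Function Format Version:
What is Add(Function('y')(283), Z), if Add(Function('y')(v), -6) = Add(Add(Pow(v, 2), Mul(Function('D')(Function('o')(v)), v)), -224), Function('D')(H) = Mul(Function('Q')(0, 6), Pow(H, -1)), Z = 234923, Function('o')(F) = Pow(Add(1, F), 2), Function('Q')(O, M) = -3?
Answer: Rational(25390024015, 80656) ≈ 3.1479e+5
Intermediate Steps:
Function('D')(H) = Mul(-3, Pow(H, -1))
Function('y')(v) = Add(-218, Pow(v, 2), Mul(-3, v, Pow(Add(1, v), -2))) (Function('y')(v) = Add(6, Add(Add(Pow(v, 2), Mul(Mul(-3, Pow(Pow(Add(1, v), 2), -1)), v)), -224)) = Add(6, Add(Add(Pow(v, 2), Mul(Mul(-3, Pow(Add(1, v), -2)), v)), -224)) = Add(6, Add(Add(Pow(v, 2), Mul(-3, v, Pow(Add(1, v), -2))), -224)) = Add(6, Add(-224, Pow(v, 2), Mul(-3, v, Pow(Add(1, v), -2)))) = Add(-218, Pow(v, 2), Mul(-3, v, Pow(Add(1, v), -2))))
Add(Function('y')(283), Z) = Add(Add(-218, Pow(283, 2), Mul(-3, 283, Pow(Add(1, 283), -2))), 234923) = Add(Add(-218, 80089, Mul(-3, 283, Pow(284, -2))), 234923) = Add(Add(-218, 80089, Mul(-3, 283, Rational(1, 80656))), 234923) = Add(Add(-218, 80089, Rational(-849, 80656)), 234923) = Add(Rational(6442074527, 80656), 234923) = Rational(25390024015, 80656)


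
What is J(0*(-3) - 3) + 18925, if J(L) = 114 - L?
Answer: 19042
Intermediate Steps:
J(0*(-3) - 3) + 18925 = (114 - (0*(-3) - 3)) + 18925 = (114 - (0 - 3)) + 18925 = (114 - 1*(-3)) + 18925 = (114 + 3) + 18925 = 117 + 18925 = 19042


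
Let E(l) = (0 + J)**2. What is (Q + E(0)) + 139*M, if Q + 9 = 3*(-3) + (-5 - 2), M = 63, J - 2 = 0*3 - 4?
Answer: 8736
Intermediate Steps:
J = -2 (J = 2 + (0*3 - 4) = 2 + (0 - 4) = 2 - 4 = -2)
E(l) = 4 (E(l) = (0 - 2)**2 = (-2)**2 = 4)
Q = -25 (Q = -9 + (3*(-3) + (-5 - 2)) = -9 + (-9 - 7) = -9 - 16 = -25)
(Q + E(0)) + 139*M = (-25 + 4) + 139*63 = -21 + 8757 = 8736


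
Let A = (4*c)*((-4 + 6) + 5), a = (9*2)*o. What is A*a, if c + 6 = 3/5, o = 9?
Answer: -122472/5 ≈ -24494.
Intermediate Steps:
a = 162 (a = (9*2)*9 = 18*9 = 162)
c = -27/5 (c = -6 + 3/5 = -6 + 3*(⅕) = -6 + ⅗ = -27/5 ≈ -5.4000)
A = -756/5 (A = (4*(-27/5))*((-4 + 6) + 5) = -108*(2 + 5)/5 = -108/5*7 = -756/5 ≈ -151.20)
A*a = -756/5*162 = -122472/5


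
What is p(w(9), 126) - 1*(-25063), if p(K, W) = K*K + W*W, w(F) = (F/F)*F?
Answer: 41020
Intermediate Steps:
w(F) = F (w(F) = 1*F = F)
p(K, W) = K**2 + W**2
p(w(9), 126) - 1*(-25063) = (9**2 + 126**2) - 1*(-25063) = (81 + 15876) + 25063 = 15957 + 25063 = 41020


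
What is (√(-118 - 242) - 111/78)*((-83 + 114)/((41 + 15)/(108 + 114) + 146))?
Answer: -127317/422084 + 10323*I*√10/8117 ≈ -0.30164 + 4.0217*I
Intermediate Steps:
(√(-118 - 242) - 111/78)*((-83 + 114)/((41 + 15)/(108 + 114) + 146)) = (√(-360) - 111*1/78)*(31/(56/222 + 146)) = (6*I*√10 - 37/26)*(31/(56*(1/222) + 146)) = (-37/26 + 6*I*√10)*(31/(28/111 + 146)) = (-37/26 + 6*I*√10)*(31/(16234/111)) = (-37/26 + 6*I*√10)*(31*(111/16234)) = (-37/26 + 6*I*√10)*(3441/16234) = -127317/422084 + 10323*I*√10/8117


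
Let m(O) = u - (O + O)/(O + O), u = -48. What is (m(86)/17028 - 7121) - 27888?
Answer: -596133301/17028 ≈ -35009.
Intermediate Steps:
m(O) = -49 (m(O) = -48 - (O + O)/(O + O) = -48 - 2*O/(2*O) = -48 - 2*O*1/(2*O) = -48 - 1*1 = -48 - 1 = -49)
(m(86)/17028 - 7121) - 27888 = (-49/17028 - 7121) - 27888 = -121256437/17028 - 27888 = -596133301/17028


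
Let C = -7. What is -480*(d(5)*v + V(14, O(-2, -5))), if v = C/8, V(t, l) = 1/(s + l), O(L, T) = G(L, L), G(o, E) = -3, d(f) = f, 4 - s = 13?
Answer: 2140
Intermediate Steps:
s = -9 (s = 4 - 1*13 = 4 - 13 = -9)
O(L, T) = -3
V(t, l) = 1/(-9 + l)
v = -7/8 ≈ -0.87500
-480*(d(5)*v + V(14, O(-2, -5))) = -480*(5*(-7/8) + 1/(-9 - 3)) = -480*(-35/8 + 1/(-12)) = -480*(-35/8 - 1/12) = -480*(-107/24) = 2140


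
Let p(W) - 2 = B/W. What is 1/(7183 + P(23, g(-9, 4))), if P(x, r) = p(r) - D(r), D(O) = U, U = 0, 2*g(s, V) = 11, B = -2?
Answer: 11/79031 ≈ 0.00013919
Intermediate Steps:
g(s, V) = 11/2 (g(s, V) = (1/2)*11 = 11/2)
p(W) = 2 - 2/W
D(O) = 0
P(x, r) = 2 - 2/r (P(x, r) = (2 - 2/r) - 1*0 = (2 - 2/r) + 0 = 2 - 2/r)
1/(7183 + P(23, g(-9, 4))) = 1/(7183 + (2 - 2/11/2)) = 1/(7183 + (2 - 2*2/11)) = 1/(7183 + (2 - 4/11)) = 1/(7183 + 18/11) = 1/(79031/11) = 11/79031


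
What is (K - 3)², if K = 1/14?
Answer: 1681/196 ≈ 8.5765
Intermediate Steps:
K = 1/14 ≈ 0.071429
(K - 3)² = (1/14 - 3)² = (-41/14)² = 1681/196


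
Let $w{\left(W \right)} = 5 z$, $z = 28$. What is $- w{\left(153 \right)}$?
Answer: $-140$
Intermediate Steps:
$w{\left(W \right)} = 140$ ($w{\left(W \right)} = 5 \cdot 28 = 140$)
$- w{\left(153 \right)} = \left(-1\right) 140 = -140$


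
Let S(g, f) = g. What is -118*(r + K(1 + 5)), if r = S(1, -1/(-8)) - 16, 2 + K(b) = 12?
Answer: 590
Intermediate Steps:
K(b) = 10 (K(b) = -2 + 12 = 10)
r = -15 (r = 1 - 16 = -15)
-118*(r + K(1 + 5)) = -118*(-15 + 10) = -118*(-5) = 590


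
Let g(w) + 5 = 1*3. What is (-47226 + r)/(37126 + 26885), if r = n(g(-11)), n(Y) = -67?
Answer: -47293/64011 ≈ -0.73883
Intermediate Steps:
g(w) = -2 (g(w) = -5 + 1*3 = -5 + 3 = -2)
r = -67
(-47226 + r)/(37126 + 26885) = (-47226 - 67)/(37126 + 26885) = -47293/64011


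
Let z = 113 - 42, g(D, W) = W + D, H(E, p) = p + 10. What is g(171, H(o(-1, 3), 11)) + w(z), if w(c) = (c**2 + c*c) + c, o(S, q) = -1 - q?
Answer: 10345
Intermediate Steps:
H(E, p) = 10 + p
g(D, W) = D + W
z = 71
w(c) = c + 2*c**2 (w(c) = (c**2 + c**2) + c = 2*c**2 + c = c + 2*c**2)
g(171, H(o(-1, 3), 11)) + w(z) = (171 + (10 + 11)) + 71*(1 + 2*71) = (171 + 21) + 71*(1 + 142) = 192 + 71*143 = 192 + 10153 = 10345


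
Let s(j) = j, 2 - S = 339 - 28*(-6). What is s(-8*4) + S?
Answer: -537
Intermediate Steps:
S = -505 (S = 2 - (339 - 28*(-6)) = 2 - (339 + 168) = 2 - 1*507 = 2 - 507 = -505)
s(-8*4) + S = -8*4 - 505 = -32 - 505 = -537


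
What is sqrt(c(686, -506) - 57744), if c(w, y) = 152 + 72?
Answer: 4*I*sqrt(3595) ≈ 239.83*I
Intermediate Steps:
c(w, y) = 224
sqrt(c(686, -506) - 57744) = sqrt(224 - 57744) = sqrt(-57520) = 4*I*sqrt(3595)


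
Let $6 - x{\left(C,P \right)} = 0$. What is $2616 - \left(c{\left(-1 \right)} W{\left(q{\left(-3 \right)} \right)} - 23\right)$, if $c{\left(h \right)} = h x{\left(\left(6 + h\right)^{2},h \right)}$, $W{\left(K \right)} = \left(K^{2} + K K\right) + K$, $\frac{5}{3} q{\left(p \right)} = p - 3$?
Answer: $\frac{69323}{25} \approx 2772.9$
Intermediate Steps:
$x{\left(C,P \right)} = 6$ ($x{\left(C,P \right)} = 6 - 0 = 6 + 0 = 6$)
$q{\left(p \right)} = - \frac{9}{5} + \frac{3 p}{5}$ ($q{\left(p \right)} = \frac{3 \left(p - 3\right)}{5} = \frac{3 \left(-3 + p\right)}{5} = - \frac{9}{5} + \frac{3 p}{5}$)
$W{\left(K \right)} = K + 2 K^{2}$ ($W{\left(K \right)} = \left(K^{2} + K^{2}\right) + K = 2 K^{2} + K = K + 2 K^{2}$)
$c{\left(h \right)} = 6 h$ ($c{\left(h \right)} = h 6 = 6 h$)
$2616 - \left(c{\left(-1 \right)} W{\left(q{\left(-3 \right)} \right)} - 23\right) = 2616 - \left(6 \left(-1\right) \left(- \frac{9}{5} + \frac{3}{5} \left(-3\right)\right) \left(1 + 2 \left(- \frac{9}{5} + \frac{3}{5} \left(-3\right)\right)\right) - 23\right) = 2616 - \left(- 6 \left(- \frac{9}{5} - \frac{9}{5}\right) \left(1 + 2 \left(- \frac{9}{5} - \frac{9}{5}\right)\right) - 23\right) = 2616 - \left(- 6 \left(- \frac{18 \left(1 + 2 \left(- \frac{18}{5}\right)\right)}{5}\right) - 23\right) = 2616 - \left(- 6 \left(- \frac{18 \left(1 - \frac{36}{5}\right)}{5}\right) - 23\right) = 2616 - \left(- 6 \left(\left(- \frac{18}{5}\right) \left(- \frac{31}{5}\right)\right) - 23\right) = 2616 - \left(\left(-6\right) \frac{558}{25} - 23\right) = 2616 - \left(- \frac{3348}{25} - 23\right) = 2616 - - \frac{3923}{25} = 2616 + \frac{3923}{25} = \frac{69323}{25}$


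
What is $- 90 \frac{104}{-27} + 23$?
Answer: $\frac{1109}{3} \approx 369.67$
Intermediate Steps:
$- 90 \frac{104}{-27} + 23 = - 90 \cdot 104 \left(- \frac{1}{27}\right) + 23 = \left(-90\right) \left(- \frac{104}{27}\right) + 23 = \frac{1040}{3} + 23 = \frac{1109}{3}$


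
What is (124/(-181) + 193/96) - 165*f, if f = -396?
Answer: 1135370869/17376 ≈ 65341.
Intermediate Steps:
(124/(-181) + 193/96) - 165*f = (124/(-181) + 193/96) - 165*(-396) = (124*(-1/181) + 193*(1/96)) + 65340 = (-124/181 + 193/96) + 65340 = 23029/17376 + 65340 = 1135370869/17376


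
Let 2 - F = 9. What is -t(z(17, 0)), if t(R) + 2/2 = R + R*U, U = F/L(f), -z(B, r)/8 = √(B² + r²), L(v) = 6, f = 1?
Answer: -65/3 ≈ -21.667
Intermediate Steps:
F = -7 (F = 2 - 1*9 = 2 - 9 = -7)
z(B, r) = -8*√(B² + r²)
U = -7/6 ≈ -1.1667
t(R) = -1 - R/6 (t(R) = -1 + (R + R*(-7/6)) = -1 + (R - 7*R/6) = -1 - R/6)
-t(z(17, 0)) = -(-1 - (-4)*√(17² + 0²)/3) = -(-1 - (-4)*√(289 + 0)/3) = -(-1 - (-4)*√289/3) = -(-1 - (-4)*17/3) = -(-1 - ⅙*(-136)) = -(-1 + 68/3) = -1*65/3 = -65/3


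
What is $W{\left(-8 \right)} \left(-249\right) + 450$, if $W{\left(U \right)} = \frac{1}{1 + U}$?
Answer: $\frac{3399}{7} \approx 485.57$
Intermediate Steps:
$W{\left(-8 \right)} \left(-249\right) + 450 = \frac{1}{1 - 8} \left(-249\right) + 450 = \frac{1}{-7} \left(-249\right) + 450 = \left(- \frac{1}{7}\right) \left(-249\right) + 450 = \frac{249}{7} + 450 = \frac{3399}{7}$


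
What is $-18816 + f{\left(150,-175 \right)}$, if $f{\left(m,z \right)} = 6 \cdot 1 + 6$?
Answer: $-18804$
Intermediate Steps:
$f{\left(m,z \right)} = 12$ ($f{\left(m,z \right)} = 6 + 6 = 12$)
$-18816 + f{\left(150,-175 \right)} = -18816 + 12 = -18804$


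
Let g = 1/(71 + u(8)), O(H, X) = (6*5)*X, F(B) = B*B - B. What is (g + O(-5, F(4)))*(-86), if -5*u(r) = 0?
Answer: -2198246/71 ≈ -30961.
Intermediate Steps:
u(r) = 0 (u(r) = -⅕*0 = 0)
F(B) = B² - B
O(H, X) = 30*X
g = 1/71 (g = 1/(71 + 0) = 1/71 ≈ 0.014085)
(g + O(-5, F(4)))*(-86) = (1/71 + 30*(4*(-1 + 4)))*(-86) = (1/71 + 30*(4*3))*(-86) = (1/71 + 30*12)*(-86) = (1/71 + 360)*(-86) = (25561/71)*(-86) = -2198246/71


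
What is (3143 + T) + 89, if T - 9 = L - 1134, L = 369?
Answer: 2476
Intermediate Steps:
T = -756 (T = 9 + (369 - 1134) = 9 - 765 = -756)
(3143 + T) + 89 = (3143 - 756) + 89 = 2387 + 89 = 2476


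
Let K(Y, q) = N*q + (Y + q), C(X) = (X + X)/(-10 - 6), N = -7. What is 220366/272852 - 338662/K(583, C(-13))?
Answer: -184556558429/312824818 ≈ -589.97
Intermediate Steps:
C(X) = -X/8 (C(X) = (2*X)/(-16) = (2*X)*(-1/16) = -X/8)
K(Y, q) = Y - 6*q (K(Y, q) = -7*q + (Y + q) = Y - 6*q)
220366/272852 - 338662/K(583, C(-13)) = 220366/272852 - 338662/(583 - (-3)*(-13)/4) = 220366*(1/272852) - 338662/(583 - 6*13/8) = 110183/136426 - 338662/(583 - 39/4) = 110183/136426 - 338662/2293/4 = 110183/136426 - 338662*4/2293 = 110183/136426 - 1354648/2293 = -184556558429/312824818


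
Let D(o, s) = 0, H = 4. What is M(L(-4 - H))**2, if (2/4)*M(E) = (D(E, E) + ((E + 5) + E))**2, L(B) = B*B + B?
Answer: 749554884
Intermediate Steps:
L(B) = B + B**2 (L(B) = B**2 + B = B + B**2)
M(E) = 2*(5 + 2*E)**2 (M(E) = 2*(0 + ((E + 5) + E))**2 = 2*(0 + ((5 + E) + E))**2 = 2*(0 + (5 + 2*E))**2 = 2*(5 + 2*E)**2)
M(L(-4 - H))**2 = (2*(5 + 2*((-4 - 1*4)*(1 + (-4 - 1*4))))**2)**2 = (2*(5 + 2*((-4 - 4)*(1 + (-4 - 4))))**2)**2 = (2*(5 + 2*(-8*(1 - 8)))**2)**2 = (2*(5 + 2*(-8*(-7)))**2)**2 = (2*(5 + 2*56)**2)**2 = (2*(5 + 112)**2)**2 = (2*117**2)**2 = (2*13689)**2 = 27378**2 = 749554884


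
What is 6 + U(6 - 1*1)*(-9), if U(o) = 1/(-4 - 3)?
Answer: 51/7 ≈ 7.2857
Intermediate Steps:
U(o) = -⅐ (U(o) = 1/(-7) = -⅐)
6 + U(6 - 1*1)*(-9) = 6 - ⅐*(-9) = 6 + 9/7 = 51/7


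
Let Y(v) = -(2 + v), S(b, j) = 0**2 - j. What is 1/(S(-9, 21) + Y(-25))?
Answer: 1/2 ≈ 0.50000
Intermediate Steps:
S(b, j) = -j (S(b, j) = 0 - j = -j)
Y(v) = -2 - v
1/(S(-9, 21) + Y(-25)) = 1/(-1*21 + (-2 - 1*(-25))) = 1/(-21 + (-2 + 25)) = 1/(-21 + 23) = 1/2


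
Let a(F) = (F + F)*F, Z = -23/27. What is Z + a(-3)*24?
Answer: 11641/27 ≈ 431.15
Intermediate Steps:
Z = -23/27 (Z = -23*1/27 = -23/27 ≈ -0.85185)
a(F) = 2*F**2 (a(F) = (2*F)*F = 2*F**2)
Z + a(-3)*24 = -23/27 + (2*(-3)**2)*24 = -23/27 + (2*9)*24 = -23/27 + 18*24 = -23/27 + 432 = 11641/27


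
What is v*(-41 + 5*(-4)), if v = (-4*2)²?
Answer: -3904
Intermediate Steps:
v = 64 (v = (-8)² = 64)
v*(-41 + 5*(-4)) = 64*(-41 + 5*(-4)) = 64*(-41 - 20) = 64*(-61) = -3904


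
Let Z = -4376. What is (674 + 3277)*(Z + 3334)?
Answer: -4116942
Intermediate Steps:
(674 + 3277)*(Z + 3334) = (674 + 3277)*(-4376 + 3334) = 3951*(-1042) = -4116942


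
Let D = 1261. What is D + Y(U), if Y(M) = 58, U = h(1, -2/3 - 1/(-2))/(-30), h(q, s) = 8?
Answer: 1319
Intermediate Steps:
U = -4/15 (U = 8/(-30) = 8*(-1/30) = -4/15 ≈ -0.26667)
D + Y(U) = 1261 + 58 = 1319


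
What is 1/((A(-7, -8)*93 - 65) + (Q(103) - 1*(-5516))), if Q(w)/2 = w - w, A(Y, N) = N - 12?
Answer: 1/3591 ≈ 0.00027847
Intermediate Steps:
A(Y, N) = -12 + N
Q(w) = 0 (Q(w) = 2*(w - w) = 2*0 = 0)
1/((A(-7, -8)*93 - 65) + (Q(103) - 1*(-5516))) = 1/(((-12 - 8)*93 - 65) + (0 - 1*(-5516))) = 1/((-20*93 - 65) + (0 + 5516)) = 1/((-1860 - 65) + 5516) = 1/(-1925 + 5516) = 1/3591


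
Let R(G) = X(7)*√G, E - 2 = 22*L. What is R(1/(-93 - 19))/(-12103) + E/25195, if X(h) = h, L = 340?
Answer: 7482/25195 - I*√7/48412 ≈ 0.29696 - 5.4651e-5*I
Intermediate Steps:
E = 7482 (E = 2 + 22*340 = 2 + 7480 = 7482)
R(G) = 7*√G
R(1/(-93 - 19))/(-12103) + E/25195 = (7*√(1/(-93 - 19)))/(-12103) + 7482/25195 = (7*√(1/(-112)))*(-1/12103) + 7482*(1/25195) = (7*√(-1/112))*(-1/12103) + 7482/25195 = (7*(I*√7/28))*(-1/12103) + 7482/25195 = (I*√7/4)*(-1/12103) + 7482/25195 = -I*√7/48412 + 7482/25195 = 7482/25195 - I*√7/48412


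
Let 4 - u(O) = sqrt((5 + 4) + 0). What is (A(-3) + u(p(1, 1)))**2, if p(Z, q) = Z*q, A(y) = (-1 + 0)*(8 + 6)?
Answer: 169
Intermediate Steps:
A(y) = -14 (A(y) = -1*14 = -14)
u(O) = 1 (u(O) = 4 - sqrt((5 + 4) + 0) = 4 - sqrt(9 + 0) = 4 - sqrt(9) = 4 - 1*3 = 4 - 3 = 1)
(A(-3) + u(p(1, 1)))**2 = (-14 + 1)**2 = (-13)**2 = 169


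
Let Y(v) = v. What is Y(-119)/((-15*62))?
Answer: 119/930 ≈ 0.12796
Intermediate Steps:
Y(-119)/((-15*62)) = -119/((-15*62)) = -119/(-930) = -119*(-1/930) = 119/930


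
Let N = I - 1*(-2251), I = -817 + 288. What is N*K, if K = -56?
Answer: -96432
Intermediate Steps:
I = -529
N = 1722 (N = -529 - 1*(-2251) = -529 + 2251 = 1722)
N*K = 1722*(-56) = -96432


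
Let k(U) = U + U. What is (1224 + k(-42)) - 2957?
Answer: -1817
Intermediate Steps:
k(U) = 2*U
(1224 + k(-42)) - 2957 = (1224 + 2*(-42)) - 2957 = (1224 - 84) - 2957 = 1140 - 2957 = -1817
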